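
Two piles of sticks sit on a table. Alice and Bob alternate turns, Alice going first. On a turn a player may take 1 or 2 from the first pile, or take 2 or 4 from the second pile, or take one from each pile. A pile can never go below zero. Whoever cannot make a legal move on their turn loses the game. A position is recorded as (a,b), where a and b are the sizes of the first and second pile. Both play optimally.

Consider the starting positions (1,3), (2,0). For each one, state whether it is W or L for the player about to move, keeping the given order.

(1,3): L, (2,0): W

Classify positions by backward induction: terminal positions (no move available) are L. From any other position, the mover wins iff some move reaches an L.
No move ever increases a pile, so every position that can arise here has a ≤ 2 and b ≤ 3; it is enough to label the cells with 0 ≤ a ≤ 2 and 0 ≤ b ≤ 3.
Every move lowers a or b (never raises either), so fill the grid row by row in increasing a, and left to right within a row: each cell's successors are then already labelled.
      b=0  b=1  b=2  b=3
a=0:    L    L    W    W
a=1:    W    W    W    L
a=2:    W    W    L    W
Cells with no legal move (terminal, hence L): (0,0), (0,1).
The remaining L cells, each justified by listing all of its moves:
(1,3): only reaches (0,3)(W), (1,1)(W), (0,2)(W), all W → L
(2,2): only reaches (1,2)(W), (0,2)(W), (2,0)(W), (1,1)(W), all W → L
Every other cell has at least one move into one of the L cells above, so it is W.
(1,3): one of the L cells justified above, so L
(2,0): the move to (0,0) reaches an L cell, so W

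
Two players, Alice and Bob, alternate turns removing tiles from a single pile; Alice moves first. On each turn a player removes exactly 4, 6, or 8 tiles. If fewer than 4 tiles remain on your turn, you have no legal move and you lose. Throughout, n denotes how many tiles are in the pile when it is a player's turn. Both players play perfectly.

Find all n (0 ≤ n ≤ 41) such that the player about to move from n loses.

0, 1, 2, 3, 12, 13, 14, 15, 24, 25, 26, 27, 36, 37, 38, 39

Work bottom-up. With no move the player to move loses. Otherwise the position is W if at least one move leads to an L position for the opponent, and L if every move leads to a W.
n=0: no move → L
n=1: no move → L
n=2: no move → L
n=3: no move → L
n=4: W (go to 0, an L position)
n=5: W (go to 1, an L position)
n=6: W (go to 2, an L position)
n=7: W (go to 3, an L position)
n=8: W (go to 2, an L position)
n=9: W (go to 3, an L position)
n=10: W (go to 2, an L position)
n=11: W (go to 3, an L position)
n=12: L (options 8(W), 6(W), 4(W) are all W)
n=13: L (options 9(W), 7(W), 5(W) are all W)
n=14: L (options 10(W), 8(W), 6(W) are all W)
n=15: L (options 11(W), 9(W), 7(W) are all W)
n=16: W (go to 12, an L position)
n=17: W (go to 13, an L position)
n=18: W (go to 14, an L position)
n=19: W (go to 15, an L position)
n=20: W (go to 14, an L position)
n=21: W (go to 15, an L position)
n=22: W (go to 14, an L position)
n=23: W (go to 15, an L position)
n=24: L (options 20(W), 18(W), 16(W) are all W)
n=25: L (options 21(W), 19(W), 17(W) are all W)
n=26: L (options 22(W), 20(W), 18(W) are all W)
n=27: L (options 23(W), 21(W), 19(W) are all W)
n=28: W (go to 24, an L position)
n=29: W (go to 25, an L position)
n=30: W (go to 26, an L position)
n=31: W (go to 27, an L position)
n=32: W (go to 26, an L position)
n=33: W (go to 27, an L position)
n=34: W (go to 26, an L position)
n=35: W (go to 27, an L position)
n=36: L (options 32(W), 30(W), 28(W) are all W)
n=37: L (options 33(W), 31(W), 29(W) are all W)
n=38: L (options 34(W), 32(W), 30(W) are all W)
n=39: L (options 35(W), 33(W), 31(W) are all W)
n=40: W (go to 36, an L position)
n=41: W (go to 37, an L position)
Reading off the rows marked L gives the requested list; there are 16 such values of n.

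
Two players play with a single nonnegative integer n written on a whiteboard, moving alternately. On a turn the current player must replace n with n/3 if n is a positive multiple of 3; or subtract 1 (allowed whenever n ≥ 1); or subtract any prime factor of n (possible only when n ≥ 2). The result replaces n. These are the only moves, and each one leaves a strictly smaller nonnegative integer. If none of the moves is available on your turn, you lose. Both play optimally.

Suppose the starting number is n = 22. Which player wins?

Build the W/L table. Terminal = L. A non-terminal position is W if it has a move to some L; otherwise it is L.
n=0: no move → L
n=1: reaches L-position 0 → W
n=2: reaches L-position 0 → W
n=3: reaches L-position 0 → W
n=4: only reaches 2(W), 3(W), all W → L
n=5: reaches L-position 0 → W
n=6: reaches L-position 4 → W
n=7: reaches L-position 0 → W
n=8: only reaches 6(W), 7(W), all W → L
n=9: reaches L-position 8 → W
n=10: reaches L-position 8 → W
n=11: reaches L-position 0 → W
n=12: reaches L-position 4 → W
n=13: reaches L-position 0 → W
n=14: only reaches 7(W), 12(W), 13(W), all W → L
n=15: reaches L-position 14 → W
n=16: reaches L-position 14 → W
n=17: reaches L-position 0 → W
n=18: only reaches 6(W), 15(W), 16(W), 17(W), all W → L
n=19: reaches L-position 0 → W
n=20: reaches L-position 18 → W
n=21: reaches L-position 14 → W
n=22: only reaches 11(W), 20(W), 21(W), all W → L
The starting position 22 is L: whatever the player to move does, the opponent receives a W position.

The second player wins.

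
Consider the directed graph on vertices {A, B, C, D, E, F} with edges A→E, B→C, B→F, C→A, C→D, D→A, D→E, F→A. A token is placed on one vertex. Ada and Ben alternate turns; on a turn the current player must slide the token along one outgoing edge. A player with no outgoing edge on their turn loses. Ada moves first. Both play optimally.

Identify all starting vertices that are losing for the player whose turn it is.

C, E, F

Work bottom-up. With no move the player to move loses. Otherwise the position is W if at least one move leads to an L position for the opponent, and L if every move leads to a W.
Every edge goes from a vertex to one that appears earlier in the order E, A, D, F, C, B, so processing vertices in that order labels each vertex after all of its successors.
E: no outgoing edge → L
A: W (go to E, an L position)
D: W (go to E, an L position)
F: L (sole option A(W) is W)
C: L (options D(W), A(W) are all W)
B: W (go to C, an L position)
The losing starting vertices are exactly the entries labelled L in this table (3 of them).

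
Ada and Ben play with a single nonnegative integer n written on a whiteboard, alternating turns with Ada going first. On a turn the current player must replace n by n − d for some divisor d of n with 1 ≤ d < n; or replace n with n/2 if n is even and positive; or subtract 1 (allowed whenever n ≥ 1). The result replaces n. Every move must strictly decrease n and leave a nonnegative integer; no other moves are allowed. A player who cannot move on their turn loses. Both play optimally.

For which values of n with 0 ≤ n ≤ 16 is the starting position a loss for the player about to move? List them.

0, 2, 5, 7, 9, 11, 13, 15

Build the W/L table. Terminal = L. A non-terminal position is W if it has a move to some L; otherwise it is L.
n=0: no move → L
n=1: can move to 0, which is L ⇒ W
n=2: the only move is to 1(W), a W ⇒ L
n=3: can move to 2, which is L ⇒ W
n=4: can move to 2, which is L ⇒ W
n=5: the only move is to 4(W), a W ⇒ L
n=6: can move to 5, which is L ⇒ W
n=7: the only move is to 6(W), a W ⇒ L
n=8: can move to 7, which is L ⇒ W
n=9: moves to 6(W), 8(W); every one is W ⇒ L
n=10: can move to 5, which is L ⇒ W
n=11: the only move is to 10(W), a W ⇒ L
n=12: can move to 9, which is L ⇒ W
n=13: the only move is to 12(W), a W ⇒ L
n=14: can move to 7, which is L ⇒ W
n=15: moves to 10(W), 12(W), 14(W); every one is W ⇒ L
n=16: can move to 15, which is L ⇒ W
Reading off the rows marked L gives the requested list; there are 8 such values of n.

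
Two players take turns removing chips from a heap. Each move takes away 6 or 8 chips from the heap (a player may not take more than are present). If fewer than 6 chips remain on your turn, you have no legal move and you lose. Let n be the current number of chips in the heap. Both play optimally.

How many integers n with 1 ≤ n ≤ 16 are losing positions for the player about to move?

Compute win/loss labels from the base case upward. A position with no move is L. Any other position is W if it can reach an L in one move, else L.
n=0: no move → L
n=1: no move → L
n=2: no move → L
n=3: no move → L
n=4: no move → L
n=5: no move → L
n=6: can move to 0, which is L ⇒ W
n=7: can move to 1, which is L ⇒ W
n=8: can move to 2, which is L ⇒ W
n=9: can move to 3, which is L ⇒ W
n=10: can move to 4, which is L ⇒ W
n=11: can move to 5, which is L ⇒ W
n=12: can move to 4, which is L ⇒ W
n=13: can move to 5, which is L ⇒ W
n=14: moves to 8(W), 6(W); every one is W ⇒ L
n=15: moves to 9(W), 7(W); every one is W ⇒ L
n=16: moves to 10(W), 8(W); every one is W ⇒ L
L entries with 1 ≤ n ≤ 16 (n=0 is outside the asked range and is not counted): n = 1, 2, 3, 4, 5, 14, 15, 16; that makes 8.

8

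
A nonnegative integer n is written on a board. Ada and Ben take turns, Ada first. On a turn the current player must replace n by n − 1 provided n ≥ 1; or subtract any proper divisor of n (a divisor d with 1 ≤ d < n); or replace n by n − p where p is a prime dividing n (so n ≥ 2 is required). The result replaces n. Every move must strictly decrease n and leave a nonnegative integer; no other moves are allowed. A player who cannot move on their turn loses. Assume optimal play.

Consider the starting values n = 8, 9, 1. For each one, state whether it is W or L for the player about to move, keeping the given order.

Positions with no move are L. A position that does have a move is losing for the player to move precisely when every available move leads to a winning position for the opponent. Fill in the labels:
n=0: no move → L
n=1: reaches L-position 0 → W
n=2: reaches L-position 0 → W
n=3: reaches L-position 0 → W
n=4: only reaches 2(W), 3(W), all W → L
n=5: reaches L-position 0 → W
n=6: reaches L-position 4 → W
n=7: reaches L-position 0 → W
n=8: reaches L-position 4 → W
n=9: only reaches 6(W), 8(W), all W → L

8: W, 9: L, 1: W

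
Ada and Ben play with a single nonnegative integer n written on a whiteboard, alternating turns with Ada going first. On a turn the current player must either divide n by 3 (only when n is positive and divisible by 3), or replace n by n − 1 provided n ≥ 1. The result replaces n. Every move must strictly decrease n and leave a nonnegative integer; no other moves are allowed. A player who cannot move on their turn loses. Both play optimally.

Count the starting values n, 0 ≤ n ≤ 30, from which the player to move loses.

Classify positions by backward induction: terminal positions (no move available) are L. From any other position, the mover wins iff some move reaches an L.
n=0: no move → L
n=1: →0(L), so W
n=2: →1(W) only, which is W, so L
n=3: →2(L), so W
n=4: →3(W) only, which is W, so L
n=5: →4(L), so W
n=6: →2(L), so W
n=7: →6(W) only, which is W, so L
n=8: →7(L), so W
n=9: →3(W), 8(W) — all W, so L
n=10: →9(L), so W
n=11: →10(W) only, which is W, so L
n=12: →4(L), so W
n=13: →12(W) only, which is W, so L
n=14: →13(L), so W
n=15: →5(W), 14(W) — all W, so L
n=16: →15(L), so W
n=17: →16(W) only, which is W, so L
n=18: →17(L), so W
n=19: →18(W) only, which is W, so L
n=20: →19(L), so W
n=21: →7(L), so W
n=22: →21(W) only, which is W, so L
n=23: →22(L), so W
n=24: →8(W), 23(W) — all W, so L
n=25: →24(L), so W
n=26: →25(W) only, which is W, so L
n=27: →9(L), so W
n=28: →27(W) only, which is W, so L
n=29: →28(L), so W
n=30: →10(W), 29(W) — all W, so L
L entries with 0 ≤ n ≤ 30: n = 0, 2, 4, 7, 9, 11, 13, 15, 17, 19, 22, 24, 26, 28, 30; that makes 15.

15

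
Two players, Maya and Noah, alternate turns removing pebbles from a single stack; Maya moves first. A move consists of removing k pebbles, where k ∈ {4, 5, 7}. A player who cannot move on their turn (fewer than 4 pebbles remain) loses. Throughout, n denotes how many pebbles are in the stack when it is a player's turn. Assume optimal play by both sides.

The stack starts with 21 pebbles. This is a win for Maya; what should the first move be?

Remove 7, leaving 14.

Work bottom-up. With no move the player to move loses. Otherwise the position is W if at least one move leads to an L position for the opponent, and L if every move leads to a W.
n=0: no move → L
n=1: no move → L
n=2: no move → L
n=3: no move → L
n=4: reaches L-position 0 → W
n=5: reaches L-position 1 → W
n=6: reaches L-position 2 → W
n=7: reaches L-position 3 → W
n=8: reaches L-position 3 → W
n=9: reaches L-position 2 → W
n=10: reaches L-position 3 → W
n=11: only reaches 7(W), 6(W), 4(W), all W → L
n=12: only reaches 8(W), 7(W), 5(W), all W → L
n=13: only reaches 9(W), 8(W), 6(W), all W → L
n=14: only reaches 10(W), 9(W), 7(W), all W → L
n=15: reaches L-position 11 → W
n=16: reaches L-position 12 → W
n=17: reaches L-position 13 → W
n=18: reaches L-position 14 → W
n=19: reaches L-position 14 → W
n=20: reaches L-position 13 → W
n=21: reaches L-position 14 → W
From 21, the L positions reachable in one move are: 14.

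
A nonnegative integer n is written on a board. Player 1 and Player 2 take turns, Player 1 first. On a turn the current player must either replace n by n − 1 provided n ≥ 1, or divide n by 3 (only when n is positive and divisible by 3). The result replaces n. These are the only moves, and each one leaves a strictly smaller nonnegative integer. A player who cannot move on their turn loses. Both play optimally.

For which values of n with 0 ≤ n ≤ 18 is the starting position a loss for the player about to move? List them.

Compute win/loss labels from the base case upward. A position with no move is L. Any other position is W if it can reach an L in one move, else L.
n=0: no move → L
n=1: →0(L), so W
n=2: →1(W) only, which is W, so L
n=3: →2(L), so W
n=4: →3(W) only, which is W, so L
n=5: →4(L), so W
n=6: →2(L), so W
n=7: →6(W) only, which is W, so L
n=8: →7(L), so W
n=9: →3(W), 8(W) — all W, so L
n=10: →9(L), so W
n=11: →10(W) only, which is W, so L
n=12: →4(L), so W
n=13: →12(W) only, which is W, so L
n=14: →13(L), so W
n=15: →5(W), 14(W) — all W, so L
n=16: →15(L), so W
n=17: →16(W) only, which is W, so L
n=18: →17(L), so W
The losing starting values of n are exactly the entries labelled L in this table (9 of them).

0, 2, 4, 7, 9, 11, 13, 15, 17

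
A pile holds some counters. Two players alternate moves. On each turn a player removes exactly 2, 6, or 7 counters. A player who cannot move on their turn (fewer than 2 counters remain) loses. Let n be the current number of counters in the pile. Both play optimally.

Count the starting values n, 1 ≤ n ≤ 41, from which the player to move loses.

Use the standard recursion: the mover loses at a terminal position; elsewhere, the mover wins exactly when some move hands the opponent an L position.
n=0: no move → L
n=1: no move → L
n=2: W (go to 0, an L position)
n=3: W (go to 1, an L position)
n=4: L (sole option 2(W) is W)
n=5: L (sole option 3(W) is W)
n=6: W (go to 4, an L position)
n=7: W (go to 5, an L position)
n=8: W (go to 1, an L position)
n=9: L (options 7(W), 3(W), 2(W) are all W)
n=10: W (go to 4, an L position)
n=11: W (go to 9, an L position)
n=12: W (go to 5, an L position)
n=13: L (options 11(W), 7(W), 6(W) are all W)
n=14: L (options 12(W), 8(W), 7(W) are all W)
n=15: W (go to 13, an L position)
n=16: W (go to 14, an L position)
n=17: L (options 15(W), 11(W), 10(W) are all W)
n=18: L (options 16(W), 12(W), 11(W) are all W)
n=19: W (go to 17, an L position)
n=20: W (go to 18, an L position)
n=21: W (go to 14, an L position)
n=22: L (options 20(W), 16(W), 15(W) are all W)
n=23: W (go to 17, an L position)
n=24: W (go to 22, an L position)
n=25: W (go to 18, an L position)
n=26: L (options 24(W), 20(W), 19(W) are all W)
n=27: L (options 25(W), 21(W), 20(W) are all W)
n=28: W (go to 26, an L position)
n=29: W (go to 27, an L position)
n=30: L (options 28(W), 24(W), 23(W) are all W)
n=31: L (options 29(W), 25(W), 24(W) are all W)
n=32: W (go to 30, an L position)
n=33: W (go to 31, an L position)
n=34: W (go to 27, an L position)
n=35: L (options 33(W), 29(W), 28(W) are all W)
n=36: W (go to 30, an L position)
n=37: W (go to 35, an L position)
n=38: W (go to 31, an L position)
n=39: L (options 37(W), 33(W), 32(W) are all W)
n=40: L (options 38(W), 34(W), 33(W) are all W)
n=41: W (go to 39, an L position)
L entries with 1 ≤ n ≤ 41 (n=0 is outside the asked range and is not counted): n = 1, 4, 5, 9, 13, 14, 17, 18, 22, 26, 27, 30, 31, 35, 39, 40; that makes 16.

16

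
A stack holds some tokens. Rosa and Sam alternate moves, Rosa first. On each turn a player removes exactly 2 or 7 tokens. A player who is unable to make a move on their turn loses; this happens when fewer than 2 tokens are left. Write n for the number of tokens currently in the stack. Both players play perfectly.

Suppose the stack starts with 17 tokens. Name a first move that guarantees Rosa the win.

Remove 7, leaving 10.

Work bottom-up. With no move the player to move loses. Otherwise the position is W if at least one move leads to an L position for the opponent, and L if every move leads to a W.
n=0: no move → L
n=1: no move → L
n=2: can move to 0, which is L ⇒ W
n=3: can move to 1, which is L ⇒ W
n=4: the only move is to 2(W), a W ⇒ L
n=5: the only move is to 3(W), a W ⇒ L
n=6: can move to 4, which is L ⇒ W
n=7: can move to 5, which is L ⇒ W
n=8: can move to 1, which is L ⇒ W
n=9: moves to 7(W), 2(W); every one is W ⇒ L
n=10: moves to 8(W), 3(W); every one is W ⇒ L
n=11: can move to 9, which is L ⇒ W
n=12: can move to 10, which is L ⇒ W
n=13: moves to 11(W), 6(W); every one is W ⇒ L
n=14: moves to 12(W), 7(W); every one is W ⇒ L
n=15: can move to 13, which is L ⇒ W
n=16: can move to 14, which is L ⇒ W
n=17: can move to 10, which is L ⇒ W
From 17, the L positions reachable in one move are: 10.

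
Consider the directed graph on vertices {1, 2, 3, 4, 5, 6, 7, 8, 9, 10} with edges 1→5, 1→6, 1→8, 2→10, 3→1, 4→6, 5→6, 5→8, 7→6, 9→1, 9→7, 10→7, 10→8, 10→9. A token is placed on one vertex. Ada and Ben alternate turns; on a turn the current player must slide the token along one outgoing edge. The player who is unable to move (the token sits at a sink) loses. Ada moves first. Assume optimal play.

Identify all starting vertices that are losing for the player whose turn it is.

Compute win/loss labels from the base case upward. A position with no move is L. Any other position is W if it can reach an L in one move, else L.
Every edge goes from a vertex to one that appears earlier in the order 8, 6, 5, 7, 1, 9, 10, 4, 2, 3, so processing vertices in that order labels each vertex after all of its successors.
8: no outgoing edge → L
6: no outgoing edge → L
5: reaches L-position 6 → W
7: reaches L-position 6 → W
1: reaches L-position 6 → W
9: only reaches 1(W), 7(W), all W → L
10: reaches L-position 9 → W
4: reaches L-position 6 → W
2: only reaches 10(W), which is W → L
3: only reaches 1(W), which is W → L
The losing starting vertices are exactly the entries labelled L in this table (5 of them).

2, 3, 6, 8, 9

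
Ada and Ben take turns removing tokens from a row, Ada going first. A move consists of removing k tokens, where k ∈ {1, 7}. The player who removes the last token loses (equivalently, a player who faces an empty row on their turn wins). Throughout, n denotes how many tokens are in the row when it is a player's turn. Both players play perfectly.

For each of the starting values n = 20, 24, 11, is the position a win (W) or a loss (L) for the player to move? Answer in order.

20: W, 24: W, 11: L

Positions with no move are W. A position that does have a move is losing for the player to move precisely when every available move leads to a winning position for the opponent. Fill in the labels:
n=0: no move; the opponent has just taken the last token and therefore loses → W
n=1: only reaches 0(W), which is W → L
n=2: reaches L-position 1 → W
n=3: only reaches 2(W), which is W → L
n=4: reaches L-position 3 → W
n=5: only reaches 4(W), which is W → L
n=6: reaches L-position 5 → W
n=7: only reaches 6(W), 0(W), all W → L
n=8: reaches L-position 7 → W
n=9: only reaches 8(W), 2(W), all W → L
n=10: reaches L-position 9 → W
n=11: only reaches 10(W), 4(W), all W → L
n=12: reaches L-position 11 → W
n=13: only reaches 12(W), 6(W), all W → L
n=14: reaches L-position 13 → W
n=15: only reaches 14(W), 8(W), all W → L
n=16: reaches L-position 15 → W
n=17: only reaches 16(W), 10(W), all W → L
n=18: reaches L-position 17 → W
n=19: only reaches 18(W), 12(W), all W → L
n=20: reaches L-position 19 → W
n=21: only reaches 20(W), 14(W), all W → L
n=22: reaches L-position 21 → W
n=23: only reaches 22(W), 16(W), all W → L
n=24: reaches L-position 23 → W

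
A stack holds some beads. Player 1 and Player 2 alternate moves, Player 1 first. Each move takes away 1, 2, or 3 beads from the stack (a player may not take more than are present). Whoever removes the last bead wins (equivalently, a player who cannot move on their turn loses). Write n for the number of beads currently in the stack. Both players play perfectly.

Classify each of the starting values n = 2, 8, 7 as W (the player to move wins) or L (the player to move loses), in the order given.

2: W, 8: L, 7: W

Compute win/loss labels from the base case upward. A position with no move is L. Any other position is W if it can reach an L in one move, else L.
n=0: no move → L
n=1: →0(L), so W
n=2: →0(L), so W
n=3: →0(L), so W
n=4: →3(W), 2(W), 1(W) — all W, so L
n=5: →4(L), so W
n=6: →4(L), so W
n=7: →4(L), so W
n=8: →7(W), 6(W), 5(W) — all W, so L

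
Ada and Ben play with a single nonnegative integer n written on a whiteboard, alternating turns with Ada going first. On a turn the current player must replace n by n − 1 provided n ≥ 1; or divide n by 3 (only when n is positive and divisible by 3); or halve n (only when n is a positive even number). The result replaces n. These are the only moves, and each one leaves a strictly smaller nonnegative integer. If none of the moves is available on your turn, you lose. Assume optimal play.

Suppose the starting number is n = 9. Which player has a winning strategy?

Use the standard recursion: the mover loses at a terminal position; elsewhere, the mover wins exactly when some move hands the opponent an L position.
n=0: no move → L
n=1: →0(L), so W
n=2: →1(W) only, which is W, so L
n=3: →2(L), so W
n=4: →2(L), so W
n=5: →4(W) only, which is W, so L
n=6: →2(L), so W
n=7: →6(W) only, which is W, so L
n=8: →7(L), so W
n=9: →3(W), 8(W) — all W, so L
Every move from 9 reaches a W position, so the mover loses.

Ben wins.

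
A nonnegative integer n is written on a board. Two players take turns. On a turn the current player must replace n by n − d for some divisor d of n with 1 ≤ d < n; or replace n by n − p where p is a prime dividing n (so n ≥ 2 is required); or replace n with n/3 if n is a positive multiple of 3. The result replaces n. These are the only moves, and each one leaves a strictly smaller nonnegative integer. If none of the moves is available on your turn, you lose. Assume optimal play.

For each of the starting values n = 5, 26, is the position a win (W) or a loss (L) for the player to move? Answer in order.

Classify positions by backward induction: terminal positions (no move available) are L. From any other position, the mover wins iff some move reaches an L.
n=0: no move → L
n=1: no move → L
n=2: reaches L-position 0 → W
n=3: reaches L-position 0 → W
n=4: only reaches 2(W), 3(W), all W → L
n=5: reaches L-position 0 → W
n=6: reaches L-position 4 → W
n=7: reaches L-position 0 → W
n=8: reaches L-position 4 → W
n=9: only reaches 3(W), 6(W), 8(W), all W → L
n=10: reaches L-position 9 → W
n=11: reaches L-position 0 → W
n=12: reaches L-position 4 → W
n=13: reaches L-position 0 → W
n=14: only reaches 7(W), 12(W), 13(W), all W → L
n=15: reaches L-position 14 → W
n=16: reaches L-position 14 → W
n=17: reaches L-position 0 → W
n=18: reaches L-position 9 → W
n=19: reaches L-position 0 → W
n=20: only reaches 10(W), 15(W), 16(W), 18(W), 19(W), all W → L
n=21: reaches L-position 14 → W
n=22: reaches L-position 20 → W
n=23: reaches L-position 0 → W
n=24: reaches L-position 20 → W
n=25: reaches L-position 20 → W
n=26: only reaches 13(W), 24(W), 25(W), all W → L

5: W, 26: L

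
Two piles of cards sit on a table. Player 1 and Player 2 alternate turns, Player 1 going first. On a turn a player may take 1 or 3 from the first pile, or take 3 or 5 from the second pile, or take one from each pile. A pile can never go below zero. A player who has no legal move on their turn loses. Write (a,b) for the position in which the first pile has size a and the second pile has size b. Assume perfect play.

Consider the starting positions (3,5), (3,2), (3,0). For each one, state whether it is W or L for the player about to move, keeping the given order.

(3,5): L, (3,2): W, (3,0): W

Classify positions by backward induction: terminal positions (no move available) are L. From any other position, the mover wins iff some move reaches an L.
No move ever increases a pile, so every position that can arise here has a ≤ 3 and b ≤ 5; it is enough to label the cells with 0 ≤ a ≤ 3 and 0 ≤ b ≤ 5.
Every move lowers a or b (never raises either), so fill the grid row by row in increasing a, and left to right within a row: each cell's successors are then already labelled.
      b=0  b=1  b=2  b=3  b=4  b=5
a=0:    L    L    L    W    W    W
a=1:    W    W    W    W    L    L
a=2:    L    L    L    W    W    W
a=3:    W    W    W    W    L    L
Cells with no legal move (terminal, hence L): (0,0), (0,1), (0,2).
The remaining L cells, each justified by listing all of its moves:
(1,4): →(0,4)(W), (1,1)(W), (0,3)(W) — all W, so L
(1,5): →(0,5)(W), (1,2)(W), (1,0)(W), (0,4)(W) — all W, so L
(2,0): →(1,0)(W) only, which is W, so L
(2,1): →(1,1)(W), (1,0)(W) — all W, so L
(2,2): →(1,2)(W), (1,1)(W) — all W, so L
(3,4): →(2,4)(W), (0,4)(W), (3,1)(W), (2,3)(W) — all W, so L
(3,5): →(2,5)(W), (0,5)(W), (3,2)(W), (3,0)(W), (2,4)(W) — all W, so L
Every other cell has at least one move into one of the L cells above, so it is W.
(3,5): one of the L cells justified above, so L
(3,2): the move to (2,2) reaches an L cell, so W
(3,0): the move to (2,0) reaches an L cell, so W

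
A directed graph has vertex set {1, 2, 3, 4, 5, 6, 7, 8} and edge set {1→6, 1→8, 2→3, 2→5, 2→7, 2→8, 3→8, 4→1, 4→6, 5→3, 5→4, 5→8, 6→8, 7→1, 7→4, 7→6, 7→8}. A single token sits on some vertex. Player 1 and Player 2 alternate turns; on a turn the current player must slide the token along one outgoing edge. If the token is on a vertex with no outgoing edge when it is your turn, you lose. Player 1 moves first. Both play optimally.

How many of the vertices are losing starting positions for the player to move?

Work bottom-up. With no move the player to move loses. Otherwise the position is W if at least one move leads to an L position for the opponent, and L if every move leads to a W.
Every edge goes from a vertex to one that appears earlier in the order 8, 6, 1, 3, 4, 5, 7, 2, so processing vertices in that order labels each vertex after all of its successors.
8: no outgoing edge → L
6: →8(L), so W
1: →8(L), so W
3: →8(L), so W
4: →1(W), 6(W) — all W, so L
5: →4(L), so W
7: →4(L), so W
2: →8(L), so W
The L vertices are 4, 8; that is 2 in all.

2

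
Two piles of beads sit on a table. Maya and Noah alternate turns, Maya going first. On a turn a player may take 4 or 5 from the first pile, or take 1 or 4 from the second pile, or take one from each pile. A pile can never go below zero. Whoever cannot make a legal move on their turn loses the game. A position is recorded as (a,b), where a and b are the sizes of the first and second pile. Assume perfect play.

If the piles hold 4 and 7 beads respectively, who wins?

Maya wins.

Compute win/loss labels from the base case upward. A position with no move is L. Any other position is W if it can reach an L in one move, else L.
No move ever increases a pile, so every position that can arise here has a ≤ 4 and b ≤ 7; it is enough to label the cells with 0 ≤ a ≤ 4 and 0 ≤ b ≤ 7.
Every move lowers a or b (never raises either), so fill the grid row by row in increasing a, and left to right within a row: each cell's successors are then already labelled.
      b=0  b=1  b=2  b=3  b=4  b=5  b=6  b=7
a=0:    L    W    L    W    W    L    W    L
a=1:    L    W    L    W    W    L    W    L
a=2:    L    W    L    W    W    L    W    L
a=3:    L    W    L    W    W    L    W    L
a=4:    W    W    W    W    L    W    W    W
Cells with no legal move (terminal, hence L): (0,0), (1,0), (2,0), (3,0).
The remaining L cells, each justified by listing all of its moves:
(0,2): only reaches (0,1)(W), which is W → L
(0,5): only reaches (0,4)(W), (0,1)(W), all W → L
(0,7): only reaches (0,6)(W), (0,3)(W), all W → L
(1,2): only reaches (1,1)(W), (0,1)(W), all W → L
(1,5): only reaches (1,4)(W), (1,1)(W), (0,4)(W), all W → L
(1,7): only reaches (1,6)(W), (1,3)(W), (0,6)(W), all W → L
(2,2): only reaches (2,1)(W), (1,1)(W), all W → L
(2,5): only reaches (2,4)(W), (2,1)(W), (1,4)(W), all W → L
(2,7): only reaches (2,6)(W), (2,3)(W), (1,6)(W), all W → L
(3,2): only reaches (3,1)(W), (2,1)(W), all W → L
(3,5): only reaches (3,4)(W), (3,1)(W), (2,4)(W), all W → L
(3,7): only reaches (3,6)(W), (3,3)(W), (2,6)(W), all W → L
(4,4): only reaches (0,4)(W), (4,3)(W), (4,0)(W), (3,3)(W), all W → L
Every other cell has at least one move into one of the L cells above, so it is W.
From (4,7) Maya can move to (0,7), reaching an L position.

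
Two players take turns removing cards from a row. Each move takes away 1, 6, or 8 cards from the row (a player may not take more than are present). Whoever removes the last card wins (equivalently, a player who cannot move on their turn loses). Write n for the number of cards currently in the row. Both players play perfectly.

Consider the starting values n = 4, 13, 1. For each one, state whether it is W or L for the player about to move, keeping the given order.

4: L, 13: W, 1: W

Positions with no move are L. A position that does have a move is losing for the player to move precisely when every available move leads to a winning position for the opponent. Fill in the labels:
n=0: no move → L
n=1: →0(L), so W
n=2: →1(W) only, which is W, so L
n=3: →2(L), so W
n=4: →3(W) only, which is W, so L
n=5: →4(L), so W
n=6: →0(L), so W
n=7: →6(W), 1(W) — all W, so L
n=8: →7(L), so W
n=9: →8(W), 3(W), 1(W) — all W, so L
n=10: →9(L), so W
n=11: →10(W), 5(W), 3(W) — all W, so L
n=12: →11(L), so W
n=13: →7(L), so W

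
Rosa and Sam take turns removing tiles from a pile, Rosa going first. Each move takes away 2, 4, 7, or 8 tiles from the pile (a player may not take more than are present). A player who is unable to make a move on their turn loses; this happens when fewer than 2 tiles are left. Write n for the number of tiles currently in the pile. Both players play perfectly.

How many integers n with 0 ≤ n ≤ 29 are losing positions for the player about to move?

Label each position W (a win for the player to move) or L (a loss). A position with no legal move is L; any other position is W exactly when some move reaches an L, and L when every move reaches a W.
n=0: no move → L
n=1: no move → L
n=2: can move to 0, which is L ⇒ W
n=3: can move to 1, which is L ⇒ W
n=4: can move to 0, which is L ⇒ W
n=5: can move to 1, which is L ⇒ W
n=6: moves to 4(W), 2(W); every one is W ⇒ L
n=7: can move to 0, which is L ⇒ W
n=8: can move to 6, which is L ⇒ W
n=9: can move to 1, which is L ⇒ W
n=10: can move to 6, which is L ⇒ W
n=11: moves to 9(W), 7(W), 4(W), 3(W); every one is W ⇒ L
n=12: moves to 10(W), 8(W), 5(W), 4(W); every one is W ⇒ L
n=13: can move to 11, which is L ⇒ W
n=14: can move to 12, which is L ⇒ W
n=15: can move to 11, which is L ⇒ W
n=16: can move to 12, which is L ⇒ W
n=17: moves to 15(W), 13(W), 10(W), 9(W); every one is W ⇒ L
n=18: can move to 11, which is L ⇒ W
n=19: can move to 17, which is L ⇒ W
n=20: can move to 12, which is L ⇒ W
n=21: can move to 17, which is L ⇒ W
n=22: moves to 20(W), 18(W), 15(W), 14(W); every one is W ⇒ L
n=23: moves to 21(W), 19(W), 16(W), 15(W); every one is W ⇒ L
n=24: can move to 22, which is L ⇒ W
n=25: can move to 23, which is L ⇒ W
n=26: can move to 22, which is L ⇒ W
n=27: can move to 23, which is L ⇒ W
n=28: moves to 26(W), 24(W), 21(W), 20(W); every one is W ⇒ L
n=29: can move to 22, which is L ⇒ W
L entries with 0 ≤ n ≤ 29: n = 0, 1, 6, 11, 12, 17, 22, 23, 28; that makes 9.

9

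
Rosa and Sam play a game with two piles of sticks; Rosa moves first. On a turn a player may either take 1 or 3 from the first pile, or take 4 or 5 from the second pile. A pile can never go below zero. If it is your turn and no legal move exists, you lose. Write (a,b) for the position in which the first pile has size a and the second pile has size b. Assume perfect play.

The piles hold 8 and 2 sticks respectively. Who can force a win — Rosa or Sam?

Positions with no move are L. A position that does have a move is losing for the player to move precisely when every available move leads to a winning position for the opponent. Fill in the labels:
No move ever increases a pile, so every position that can arise here has a ≤ 8 and b ≤ 2; it is enough to label the cells with 0 ≤ a ≤ 8 and 0 ≤ b ≤ 2.
Every move lowers a or b (never raises either), so fill the grid row by row in increasing a, and left to right within a row: each cell's successors are then already labelled.
      b=0  b=1  b=2
a=0:    L    L    L
a=1:    W    W    W
a=2:    L    L    L
a=3:    W    W    W
a=4:    L    L    L
a=5:    W    W    W
a=6:    L    L    L
a=7:    W    W    W
a=8:    L    L    L
Cells with no legal move (terminal, hence L): (0,0), (0,1), (0,2).
The remaining L cells, each justified by listing all of its moves:
(2,0): L (sole option (1,0)(W) is W)
(2,1): L (sole option (1,1)(W) is W)
(2,2): L (sole option (1,2)(W) is W)
(4,0): L (options (3,0)(W), (1,0)(W) are all W)
(4,1): L (options (3,1)(W), (1,1)(W) are all W)
(4,2): L (options (3,2)(W), (1,2)(W) are all W)
(6,0): L (options (5,0)(W), (3,0)(W) are all W)
(6,1): L (options (5,1)(W), (3,1)(W) are all W)
(6,2): L (options (5,2)(W), (3,2)(W) are all W)
(8,0): L (options (7,0)(W), (5,0)(W) are all W)
(8,1): L (options (7,1)(W), (5,1)(W) are all W)
(8,2): L (options (7,2)(W), (5,2)(W) are all W)
Every other cell has at least one move into one of the L cells above, so it is W.
Every move from (8,2) reaches a W position, so the mover loses.

Sam wins.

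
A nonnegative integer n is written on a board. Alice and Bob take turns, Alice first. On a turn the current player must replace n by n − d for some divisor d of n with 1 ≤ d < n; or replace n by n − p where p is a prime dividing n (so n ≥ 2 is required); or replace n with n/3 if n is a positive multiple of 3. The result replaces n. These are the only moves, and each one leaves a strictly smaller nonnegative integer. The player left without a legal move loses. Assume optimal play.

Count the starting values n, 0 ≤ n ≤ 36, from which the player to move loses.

Label each position W (a win for the player to move) or L (a loss). A position with no legal move is L; any other position is W exactly when some move reaches an L, and L when every move reaches a W.
n=0: no move → L
n=1: no move → L
n=2: →0(L), so W
n=3: →0(L), so W
n=4: →2(W), 3(W) — all W, so L
n=5: →0(L), so W
n=6: →4(L), so W
n=7: →0(L), so W
n=8: →4(L), so W
n=9: →3(W), 6(W), 8(W) — all W, so L
n=10: →9(L), so W
n=11: →0(L), so W
n=12: →4(L), so W
n=13: →0(L), so W
n=14: →7(W), 12(W), 13(W) — all W, so L
n=15: →14(L), so W
n=16: →14(L), so W
n=17: →0(L), so W
n=18: →9(L), so W
n=19: →0(L), so W
n=20: →10(W), 15(W), 16(W), 18(W), 19(W) — all W, so L
n=21: →14(L), so W
n=22: →20(L), so W
n=23: →0(L), so W
n=24: →20(L), so W
n=25: →20(L), so W
n=26: →13(W), 24(W), 25(W) — all W, so L
n=27: →9(L), so W
n=28: →14(L), so W
n=29: →0(L), so W
n=30: →20(L), so W
n=31: →0(L), so W
n=32: →16(W), 24(W), 28(W), 30(W), 31(W) — all W, so L
n=33: →32(L), so W
n=34: →32(L), so W
n=35: →28(W), 30(W), 34(W) — all W, so L
n=36: →32(L), so W
L entries with 0 ≤ n ≤ 36: n = 0, 1, 4, 9, 14, 20, 26, 32, 35; that makes 9.

9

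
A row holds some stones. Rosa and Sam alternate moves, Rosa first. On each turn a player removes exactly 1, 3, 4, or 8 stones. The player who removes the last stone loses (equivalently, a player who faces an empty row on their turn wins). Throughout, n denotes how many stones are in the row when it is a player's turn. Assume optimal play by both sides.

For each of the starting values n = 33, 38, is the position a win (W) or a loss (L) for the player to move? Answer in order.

Build the W/L table. Terminal = W. A non-terminal position is W if it has a move to some L; otherwise it is L.
n=0: no move; the opponent has just taken the last stone and therefore loses → W
n=1: L (sole option 0(W) is W)
n=2: W (go to 1, an L position)
n=3: L (options 2(W), 0(W) are all W)
n=4: W (go to 3, an L position)
n=5: W (go to 1, an L position)
n=6: W (go to 3, an L position)
n=7: W (go to 3, an L position)
n=8: L (options 7(W), 5(W), 4(W), 0(W) are all W)
n=9: W (go to 8, an L position)
n=10: L (options 9(W), 7(W), 6(W), 2(W) are all W)
n=11: W (go to 10, an L position)
n=12: W (go to 8, an L position)
n=13: W (go to 10, an L position)
n=14: W (go to 10, an L position)
n=15: L (options 14(W), 12(W), 11(W), 7(W) are all W)
n=16: W (go to 15, an L position)
n=17: L (options 16(W), 14(W), 13(W), 9(W) are all W)
n=18: W (go to 17, an L position)
n=19: W (go to 15, an L position)
n=20: W (go to 17, an L position)
n=21: W (go to 17, an L position)
n=22: L (options 21(W), 19(W), 18(W), 14(W) are all W)
n=23: W (go to 22, an L position)
n=24: L (options 23(W), 21(W), 20(W), 16(W) are all W)
n=25: W (go to 24, an L position)
n=26: W (go to 22, an L position)
n=27: W (go to 24, an L position)
n=28: W (go to 24, an L position)
n=29: L (options 28(W), 26(W), 25(W), 21(W) are all W)
n=30: W (go to 29, an L position)
n=31: L (options 30(W), 28(W), 27(W), 23(W) are all W)
n=32: W (go to 31, an L position)
n=33: W (go to 29, an L position)
n=34: W (go to 31, an L position)
n=35: W (go to 31, an L position)
n=36: L (options 35(W), 33(W), 32(W), 28(W) are all W)
n=37: W (go to 36, an L position)
n=38: L (options 37(W), 35(W), 34(W), 30(W) are all W)

33: W, 38: L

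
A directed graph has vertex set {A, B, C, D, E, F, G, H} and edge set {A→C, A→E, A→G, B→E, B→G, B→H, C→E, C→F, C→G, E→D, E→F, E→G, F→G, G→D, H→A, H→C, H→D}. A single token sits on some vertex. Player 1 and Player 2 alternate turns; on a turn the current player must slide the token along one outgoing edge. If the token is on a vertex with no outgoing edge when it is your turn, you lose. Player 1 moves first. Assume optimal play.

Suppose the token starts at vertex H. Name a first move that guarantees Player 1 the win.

Positions with no move are L. A position that does have a move is losing for the player to move precisely when every available move leads to a winning position for the opponent. Fill in the labels:
Every edge goes from a vertex to one that appears earlier in the order D, G, F, E, C, A, H, B, so processing vertices in that order labels each vertex after all of its successors.
D: no outgoing edge → L
G: W (go to D, an L position)
F: L (sole option G(W) is W)
E: W (go to F, an L position)
C: W (go to F, an L position)
A: L (options C(W), E(W), G(W) are all W)
H: W (go to A, an L position)
B: L (options H(W), E(W), G(W) are all W)
From H, the L positions reachable in one move are: A, D. Any move reaching one of these is winning.

Move to A.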